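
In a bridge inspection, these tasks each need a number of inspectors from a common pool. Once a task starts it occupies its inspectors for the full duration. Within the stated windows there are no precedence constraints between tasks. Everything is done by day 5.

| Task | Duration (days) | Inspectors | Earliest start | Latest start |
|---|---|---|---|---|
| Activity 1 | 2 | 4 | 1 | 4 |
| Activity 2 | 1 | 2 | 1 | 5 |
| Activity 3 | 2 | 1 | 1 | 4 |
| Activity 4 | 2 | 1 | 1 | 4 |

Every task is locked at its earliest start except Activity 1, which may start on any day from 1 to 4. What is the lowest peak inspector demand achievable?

4

Activity 1@1: d1:8  d2:6  d3:0  d4:0  d5:0 → peak 8
Activity 1@2: d1:4  d2:6  d3:4  d4:0  d5:0 → peak 6
Activity 1@3: d1:4  d2:2  d3:4  d4:4  d5:0 → peak 4
Activity 1@4: d1:4  d2:2  d3:0  d4:4  d5:4 → peak 4
Best is Activity 1@3, peak 4.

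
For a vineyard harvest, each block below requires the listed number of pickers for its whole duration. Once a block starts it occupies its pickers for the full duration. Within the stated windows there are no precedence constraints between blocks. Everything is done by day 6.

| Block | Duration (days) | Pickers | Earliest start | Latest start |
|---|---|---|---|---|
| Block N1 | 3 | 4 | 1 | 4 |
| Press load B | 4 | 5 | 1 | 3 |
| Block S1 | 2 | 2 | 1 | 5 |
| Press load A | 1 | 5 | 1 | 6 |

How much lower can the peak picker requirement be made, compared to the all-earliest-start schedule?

7

Early-start peak: d1:16  d2:11  d3:9  d4:5  d5:0  d6:0 ⇒ 16.
Leveled (Block N1@1, Press load B@1, Block S1@4, Press load A@5): d1:9  d2:9  d3:9  d4:7  d5:7  d6:0 ⇒ 9.
Reduction 16 − 9 = 7.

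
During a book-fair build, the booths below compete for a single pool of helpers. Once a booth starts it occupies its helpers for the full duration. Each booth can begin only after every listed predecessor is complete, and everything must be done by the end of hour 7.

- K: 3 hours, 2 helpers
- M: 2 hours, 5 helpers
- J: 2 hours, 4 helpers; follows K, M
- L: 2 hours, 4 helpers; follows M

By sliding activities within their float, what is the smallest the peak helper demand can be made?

6

Early-start (K@1, M@1, J@4, L@3) gives peak 8: h1:7  h2:7  h3:6  h4:8  h5:4  h6:0  h7:0.
Shift K→3, J→6.
Schedule K@3, M@1, J@6, L@3: h1:5  h2:5  h3:6  h4:6  h5:2  h6:4  h7:4 — peak 6.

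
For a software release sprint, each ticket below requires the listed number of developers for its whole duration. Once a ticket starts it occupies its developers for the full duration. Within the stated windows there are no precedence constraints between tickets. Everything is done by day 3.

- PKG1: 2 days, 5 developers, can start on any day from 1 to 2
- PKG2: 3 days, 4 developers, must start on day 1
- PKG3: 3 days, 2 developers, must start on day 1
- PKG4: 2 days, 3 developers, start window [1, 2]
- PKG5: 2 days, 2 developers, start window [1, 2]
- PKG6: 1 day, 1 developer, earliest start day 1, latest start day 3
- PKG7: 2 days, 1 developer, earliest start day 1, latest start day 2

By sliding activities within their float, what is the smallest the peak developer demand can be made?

17

Early-start (PKG1@1, PKG2@1, PKG3@1, PKG4@1, PKG5@1, PKG6@1, PKG7@1) gives peak 18: d1:18  d2:17  d3:6.
Shift PKG7→2.
Schedule PKG1@1, PKG2@1, PKG3@1, PKG4@1, PKG5@1, PKG6@1, PKG7@2: d1:17  d2:17  d3:7 — peak 17.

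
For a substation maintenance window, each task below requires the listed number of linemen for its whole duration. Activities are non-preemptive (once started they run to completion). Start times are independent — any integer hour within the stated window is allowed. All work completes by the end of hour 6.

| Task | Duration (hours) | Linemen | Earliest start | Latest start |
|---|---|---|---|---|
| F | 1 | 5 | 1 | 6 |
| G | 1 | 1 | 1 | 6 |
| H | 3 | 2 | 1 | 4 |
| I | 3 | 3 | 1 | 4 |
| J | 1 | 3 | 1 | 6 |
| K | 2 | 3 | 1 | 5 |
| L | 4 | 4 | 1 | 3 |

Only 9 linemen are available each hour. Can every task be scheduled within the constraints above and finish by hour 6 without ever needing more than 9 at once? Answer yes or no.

Schedule F@1, G@1, H@1, I@2, J@2, K@5, L@3: h1:8  h2:8  h3:9  h4:7  h5:7  h6:7 — peak 9 ≤ 9.

yes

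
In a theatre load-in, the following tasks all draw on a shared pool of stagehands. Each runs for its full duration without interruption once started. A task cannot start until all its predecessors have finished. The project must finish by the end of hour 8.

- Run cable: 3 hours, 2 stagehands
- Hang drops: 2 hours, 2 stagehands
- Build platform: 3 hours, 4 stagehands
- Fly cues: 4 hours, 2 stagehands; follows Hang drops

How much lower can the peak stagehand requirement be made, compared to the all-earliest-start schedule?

Early-start peak: h1:8  h2:8  h3:8  h4:2  h5:2  h6:2  h7:0  h8:0 ⇒ 8.
Leveled (Run cable@1, Hang drops@1, Build platform@3, Fly cues@4): h1:4  h2:4  h3:6  h4:6  h5:6  h6:2  h7:2  h8:0 ⇒ 6.
Reduction 8 − 6 = 2.

2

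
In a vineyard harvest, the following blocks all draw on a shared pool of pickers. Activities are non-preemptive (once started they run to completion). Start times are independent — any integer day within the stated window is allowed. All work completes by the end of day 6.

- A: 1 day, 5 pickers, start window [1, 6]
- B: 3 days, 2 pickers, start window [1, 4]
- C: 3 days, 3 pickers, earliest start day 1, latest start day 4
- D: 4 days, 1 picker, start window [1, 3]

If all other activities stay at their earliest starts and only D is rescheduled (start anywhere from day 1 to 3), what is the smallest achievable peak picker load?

10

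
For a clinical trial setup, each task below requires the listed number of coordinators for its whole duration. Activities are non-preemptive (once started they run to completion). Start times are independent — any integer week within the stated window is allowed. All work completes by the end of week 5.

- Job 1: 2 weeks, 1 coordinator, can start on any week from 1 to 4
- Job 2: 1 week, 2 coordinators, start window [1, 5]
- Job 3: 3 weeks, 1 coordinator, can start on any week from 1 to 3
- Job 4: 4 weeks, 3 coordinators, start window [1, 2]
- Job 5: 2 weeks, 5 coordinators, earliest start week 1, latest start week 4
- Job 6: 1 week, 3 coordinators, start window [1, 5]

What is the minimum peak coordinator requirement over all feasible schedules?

Early-start (Job 1@1, Job 2@1, Job 3@1, Job 4@1, Job 5@1, Job 6@1) gives peak 15: w1:15  w2:10  w3:4  w4:3  w5:0.
Shift Job 5→4, Job 6→2.
Schedule Job 1@1, Job 2@1, Job 3@1, Job 4@1, Job 5@4, Job 6@2: w1:7  w2:8  w3:4  w4:8  w5:5 — peak 8.

8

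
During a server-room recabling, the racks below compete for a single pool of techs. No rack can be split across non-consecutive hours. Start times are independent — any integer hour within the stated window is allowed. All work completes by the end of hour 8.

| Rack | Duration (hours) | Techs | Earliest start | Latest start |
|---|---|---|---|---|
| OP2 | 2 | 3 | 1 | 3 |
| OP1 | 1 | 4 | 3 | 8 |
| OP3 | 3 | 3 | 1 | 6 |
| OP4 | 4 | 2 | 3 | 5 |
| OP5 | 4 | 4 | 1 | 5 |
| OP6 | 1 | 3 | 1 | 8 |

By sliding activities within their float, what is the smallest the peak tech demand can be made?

6

Early-start (OP2@1, OP1@3, OP3@1, OP4@3, OP5@1, OP6@1) gives peak 13: h1:13  h2:10  h3:13  h4:6  h5:2  h6:2  h7:0  h8:0.
Shift OP1→4, OP4→4, OP5→5, OP6→3.
Schedule OP2@1, OP1@4, OP3@1, OP4@4, OP5@5, OP6@3: h1:6  h2:6  h3:6  h4:6  h5:6  h6:6  h7:6  h8:4 — peak 6.
Total tech-hours = 46 over 8 hours ⇒ peak ≥ ⌈46/8⌉ = 6, so 6 is optimal.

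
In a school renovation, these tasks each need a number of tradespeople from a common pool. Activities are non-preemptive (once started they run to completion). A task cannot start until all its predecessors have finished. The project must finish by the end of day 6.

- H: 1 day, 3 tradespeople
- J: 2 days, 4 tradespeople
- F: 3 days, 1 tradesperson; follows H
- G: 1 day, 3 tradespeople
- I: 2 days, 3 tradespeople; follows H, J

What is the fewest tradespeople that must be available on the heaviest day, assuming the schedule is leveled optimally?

Early-start (H@1, J@1, F@2, G@1, I@3) gives peak 10: d1:10  d2:5  d3:4  d4:4  d5:0  d6:0.
Shift J→2, F→4, G→4, I→5.
Schedule H@1, J@2, F@4, G@4, I@5: d1:3  d2:4  d3:4  d4:4  d5:4  d6:4 — peak 4.
Total tradesperson-days = 23 over 6 days ⇒ peak ≥ ⌈23/6⌉ = 4, so 4 is optimal.

4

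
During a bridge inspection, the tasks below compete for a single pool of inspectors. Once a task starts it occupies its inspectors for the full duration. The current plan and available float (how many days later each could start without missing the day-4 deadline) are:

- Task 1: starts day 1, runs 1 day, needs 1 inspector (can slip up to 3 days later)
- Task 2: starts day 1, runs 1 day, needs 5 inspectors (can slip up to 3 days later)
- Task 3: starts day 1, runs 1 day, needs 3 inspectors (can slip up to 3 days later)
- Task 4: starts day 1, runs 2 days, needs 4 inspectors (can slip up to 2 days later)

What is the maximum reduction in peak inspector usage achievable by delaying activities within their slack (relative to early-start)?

8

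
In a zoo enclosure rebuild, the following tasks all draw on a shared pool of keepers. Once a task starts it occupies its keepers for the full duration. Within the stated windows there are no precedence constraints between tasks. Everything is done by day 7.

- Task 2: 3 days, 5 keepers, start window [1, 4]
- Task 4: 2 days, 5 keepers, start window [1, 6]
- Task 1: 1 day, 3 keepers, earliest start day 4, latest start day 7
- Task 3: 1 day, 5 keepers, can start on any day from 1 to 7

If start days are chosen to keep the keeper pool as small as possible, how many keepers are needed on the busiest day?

5

Early-start (Task 2@1, Task 4@1, Task 1@4, Task 3@1) gives peak 15: d1:15  d2:10  d3:5  d4:3  d5:0  d6:0  d7:0.
Shift Task 4→4, Task 1→6, Task 3→7.
Schedule Task 2@1, Task 4@4, Task 1@6, Task 3@7: d1:5  d2:5  d3:5  d4:5  d5:5  d6:3  d7:5 — peak 5.
Total keeper-days = 33 over 7 days ⇒ peak ≥ ⌈33/7⌉ = 5, so 5 is optimal.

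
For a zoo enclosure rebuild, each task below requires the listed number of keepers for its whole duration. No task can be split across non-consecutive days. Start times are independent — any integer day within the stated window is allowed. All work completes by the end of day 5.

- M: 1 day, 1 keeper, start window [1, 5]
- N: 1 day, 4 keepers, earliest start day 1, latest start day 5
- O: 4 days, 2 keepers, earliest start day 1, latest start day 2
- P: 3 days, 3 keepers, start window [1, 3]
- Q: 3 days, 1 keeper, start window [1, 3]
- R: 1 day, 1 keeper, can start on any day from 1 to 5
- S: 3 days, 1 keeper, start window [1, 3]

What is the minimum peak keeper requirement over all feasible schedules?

Early-start (M@1, N@1, O@1, P@1, Q@1, R@1, S@1) gives peak 13: d1:13  d2:7  d3:7  d4:2  d5:0.
Shift P→2, Q→2, R→2, S→3.
Schedule M@1, N@1, O@1, P@2, Q@2, R@2, S@3: d1:7  d2:7  d3:7  d4:7  d5:1 — peak 7.

7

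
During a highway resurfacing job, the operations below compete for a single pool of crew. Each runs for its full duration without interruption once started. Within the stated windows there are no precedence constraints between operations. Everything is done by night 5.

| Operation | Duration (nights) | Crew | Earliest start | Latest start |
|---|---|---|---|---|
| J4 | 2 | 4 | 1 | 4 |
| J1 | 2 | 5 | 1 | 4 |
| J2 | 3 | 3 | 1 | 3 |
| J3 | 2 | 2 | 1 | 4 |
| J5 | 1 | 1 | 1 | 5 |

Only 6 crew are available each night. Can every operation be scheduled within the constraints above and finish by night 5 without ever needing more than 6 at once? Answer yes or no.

no

Total crew member-nights = 32; over 5 nights the average is 32/5 > 6, so some night must exceed 6.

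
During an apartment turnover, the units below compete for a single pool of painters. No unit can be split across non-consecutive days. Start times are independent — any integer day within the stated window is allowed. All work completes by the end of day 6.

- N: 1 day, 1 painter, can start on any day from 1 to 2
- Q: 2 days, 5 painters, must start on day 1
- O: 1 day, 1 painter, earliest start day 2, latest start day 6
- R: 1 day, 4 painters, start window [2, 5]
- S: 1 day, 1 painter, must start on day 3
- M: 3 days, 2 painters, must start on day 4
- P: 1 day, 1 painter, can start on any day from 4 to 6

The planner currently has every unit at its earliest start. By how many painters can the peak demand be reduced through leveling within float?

4

Early-start peak: d1:6  d2:10  d3:1  d4:3  d5:2  d6:2 ⇒ 10.
Leveled (N@1, Q@1, O@2, R@3, S@3, M@4, P@4): d1:6  d2:6  d3:5  d4:3  d5:2  d6:2 ⇒ 6.
Reduction 10 − 6 = 4.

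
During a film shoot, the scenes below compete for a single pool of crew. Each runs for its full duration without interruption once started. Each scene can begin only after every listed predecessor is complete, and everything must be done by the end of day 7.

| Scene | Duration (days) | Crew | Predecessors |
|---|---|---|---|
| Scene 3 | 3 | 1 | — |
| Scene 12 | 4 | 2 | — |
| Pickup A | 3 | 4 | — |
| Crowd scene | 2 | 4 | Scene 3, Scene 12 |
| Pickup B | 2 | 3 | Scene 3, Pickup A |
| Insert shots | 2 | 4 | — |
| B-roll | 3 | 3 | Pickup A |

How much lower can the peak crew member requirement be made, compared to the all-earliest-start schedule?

1

Early-start peak: d1:11  d2:11  d3:7  d4:8  d5:10  d6:7  d7:0 ⇒ 11.
Leveled (Scene 3@1, Scene 12@1, Pickup A@1, Crowd scene@6, Pickup B@4, Insert shots@4, B-roll@5): d1:7  d2:7  d3:7  d4:9  d5:10  d6:7  d7:7 ⇒ 10.
Reduction 11 − 10 = 1.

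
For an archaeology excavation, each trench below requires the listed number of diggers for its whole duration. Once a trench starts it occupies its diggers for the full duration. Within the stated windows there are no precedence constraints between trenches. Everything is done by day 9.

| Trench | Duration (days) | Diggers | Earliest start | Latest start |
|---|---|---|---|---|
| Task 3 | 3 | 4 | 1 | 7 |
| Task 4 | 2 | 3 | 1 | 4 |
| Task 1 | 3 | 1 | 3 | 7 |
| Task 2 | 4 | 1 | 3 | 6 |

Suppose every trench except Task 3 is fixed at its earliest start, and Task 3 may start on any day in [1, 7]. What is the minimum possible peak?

Task 3@1: d1:7  d2:7  d3:6  d4:2  d5:2  d6:1  d7:0  d8:0  d9:0 → peak 7
Task 3@2: d1:3  d2:7  d3:6  d4:6  d5:2  d6:1  d7:0  d8:0  d9:0 → peak 7
Task 3@3: d1:3  d2:3  d3:6  d4:6  d5:6  d6:1  d7:0  d8:0  d9:0 → peak 6
Task 3@4: d1:3  d2:3  d3:2  d4:6  d5:6  d6:5  d7:0  d8:0  d9:0 → peak 6
Task 3@5: d1:3  d2:3  d3:2  d4:2  d5:6  d6:5  d7:4  d8:0  d9:0 → peak 6
Task 3@6: d1:3  d2:3  d3:2  d4:2  d5:2  d6:5  d7:4  d8:4  d9:0 → peak 5
Task 3@7: d1:3  d2:3  d3:2  d4:2  d5:2  d6:1  d7:4  d8:4  d9:4 → peak 4
Best is Task 3@7, peak 4.

4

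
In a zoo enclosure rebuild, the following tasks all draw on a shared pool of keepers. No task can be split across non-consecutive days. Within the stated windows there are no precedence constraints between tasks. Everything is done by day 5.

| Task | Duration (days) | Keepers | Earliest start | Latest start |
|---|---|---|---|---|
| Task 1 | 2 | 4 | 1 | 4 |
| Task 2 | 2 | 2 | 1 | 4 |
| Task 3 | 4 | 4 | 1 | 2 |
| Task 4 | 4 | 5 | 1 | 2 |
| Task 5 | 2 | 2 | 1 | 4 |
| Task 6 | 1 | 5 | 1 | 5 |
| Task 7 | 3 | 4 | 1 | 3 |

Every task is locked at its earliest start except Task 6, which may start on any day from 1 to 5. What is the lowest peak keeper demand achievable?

Task 6@1: d1:26  d2:21  d3:13  d4:9  d5:0 → peak 26
Task 6@2: d1:21  d2:26  d3:13  d4:9  d5:0 → peak 26
Task 6@3: d1:21  d2:21  d3:18  d4:9  d5:0 → peak 21
Task 6@4: d1:21  d2:21  d3:13  d4:14  d5:0 → peak 21
Task 6@5: d1:21  d2:21  d3:13  d4:9  d5:5 → peak 21
Best is Task 6@3, peak 21.

21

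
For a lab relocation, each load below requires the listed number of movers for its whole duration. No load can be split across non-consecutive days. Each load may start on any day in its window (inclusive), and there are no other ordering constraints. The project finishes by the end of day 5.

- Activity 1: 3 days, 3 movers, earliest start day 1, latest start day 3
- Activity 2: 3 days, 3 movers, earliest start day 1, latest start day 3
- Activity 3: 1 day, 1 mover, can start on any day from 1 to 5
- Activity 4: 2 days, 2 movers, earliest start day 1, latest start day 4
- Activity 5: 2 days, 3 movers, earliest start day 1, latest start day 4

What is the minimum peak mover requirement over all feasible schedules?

6

Early-start (Activity 1@1, Activity 2@1, Activity 3@1, Activity 4@1, Activity 5@1) gives peak 12: d1:12  d2:11  d3:6  d4:0  d5:0.
Shift Activity 3→4, Activity 4→4, Activity 5→4.
Schedule Activity 1@1, Activity 2@1, Activity 3@4, Activity 4@4, Activity 5@4: d1:6  d2:6  d3:6  d4:6  d5:5 — peak 6.
Total mover-days = 29 over 5 days ⇒ peak ≥ ⌈29/5⌉ = 6, so 6 is optimal.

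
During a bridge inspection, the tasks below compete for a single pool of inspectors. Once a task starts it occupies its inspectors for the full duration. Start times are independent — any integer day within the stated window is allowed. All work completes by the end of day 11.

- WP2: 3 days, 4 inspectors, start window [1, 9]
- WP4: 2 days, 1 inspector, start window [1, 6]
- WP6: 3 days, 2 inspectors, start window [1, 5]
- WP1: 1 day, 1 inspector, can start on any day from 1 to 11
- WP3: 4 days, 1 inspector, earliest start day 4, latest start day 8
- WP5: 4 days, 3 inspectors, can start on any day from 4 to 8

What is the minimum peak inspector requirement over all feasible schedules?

Early-start (WP2@1, WP4@1, WP6@1, WP1@1, WP3@4, WP5@4) gives peak 8: d1:8  d2:7  d3:6  d4:4  d5:4  d6:4  d7:4  d8:0  d9:0  d10:0  d11:0.
Shift WP4→4, WP6→4, WP1→4, WP3→5, WP5→7.
Schedule WP2@1, WP4@4, WP6@4, WP1@4, WP3@5, WP5@7: d1:4  d2:4  d3:4  d4:4  d5:4  d6:3  d7:4  d8:4  d9:3  d10:3  d11:0 — peak 4.
Total inspector-days = 37 over 11 days ⇒ peak ≥ ⌈37/11⌉ = 4, so 4 is optimal.

4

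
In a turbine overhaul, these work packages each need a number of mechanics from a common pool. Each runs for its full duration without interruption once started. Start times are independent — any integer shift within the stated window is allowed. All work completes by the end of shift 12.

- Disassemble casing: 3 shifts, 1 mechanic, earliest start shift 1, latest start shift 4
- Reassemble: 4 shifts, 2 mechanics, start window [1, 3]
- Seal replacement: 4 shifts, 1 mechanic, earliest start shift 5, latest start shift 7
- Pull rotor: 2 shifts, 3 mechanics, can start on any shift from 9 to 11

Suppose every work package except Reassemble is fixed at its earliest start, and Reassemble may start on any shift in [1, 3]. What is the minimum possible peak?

Reassemble@1: s1:3  s2:3  s3:3  s4:2  s5:1  s6:1  s7:1  s8:1  s9:3  s10:3  s11:0  s12:0 → peak 3
Reassemble@2: s1:1  s2:3  s3:3  s4:2  s5:3  s6:1  s7:1  s8:1  s9:3  s10:3  s11:0  s12:0 → peak 3
Reassemble@3: s1:1  s2:1  s3:3  s4:2  s5:3  s6:3  s7:1  s8:1  s9:3  s10:3  s11:0  s12:0 → peak 3
Best is Reassemble@1, peak 3.

3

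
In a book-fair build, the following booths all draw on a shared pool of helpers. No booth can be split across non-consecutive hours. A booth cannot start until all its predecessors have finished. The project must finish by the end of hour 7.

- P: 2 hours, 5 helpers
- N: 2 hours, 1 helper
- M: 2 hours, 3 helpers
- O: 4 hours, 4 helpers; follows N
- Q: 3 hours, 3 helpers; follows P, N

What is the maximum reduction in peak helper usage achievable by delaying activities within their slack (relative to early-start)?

2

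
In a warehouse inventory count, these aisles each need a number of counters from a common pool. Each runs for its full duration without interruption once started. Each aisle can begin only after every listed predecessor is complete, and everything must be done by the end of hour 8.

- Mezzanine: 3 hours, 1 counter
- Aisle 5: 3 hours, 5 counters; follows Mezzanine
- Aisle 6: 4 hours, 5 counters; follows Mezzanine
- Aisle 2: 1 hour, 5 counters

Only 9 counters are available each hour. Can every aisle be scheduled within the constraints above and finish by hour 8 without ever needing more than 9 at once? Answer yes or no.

no

The minimum achievable peak is 10; 9 < 10, so no feasible schedule stays within the cap.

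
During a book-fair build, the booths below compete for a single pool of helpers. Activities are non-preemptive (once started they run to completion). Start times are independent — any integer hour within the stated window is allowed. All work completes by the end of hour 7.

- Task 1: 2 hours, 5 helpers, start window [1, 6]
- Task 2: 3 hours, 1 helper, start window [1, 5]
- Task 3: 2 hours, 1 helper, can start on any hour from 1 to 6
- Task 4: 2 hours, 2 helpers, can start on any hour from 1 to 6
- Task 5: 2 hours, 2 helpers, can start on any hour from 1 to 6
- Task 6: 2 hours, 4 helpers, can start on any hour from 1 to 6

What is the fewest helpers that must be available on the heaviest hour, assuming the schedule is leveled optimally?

Early-start (Task 1@1, Task 2@1, Task 3@1, Task 4@1, Task 5@1, Task 6@1) gives peak 15: h1:15  h2:15  h3:1  h4:0  h5:0  h6:0  h7:0.
Shift Task 2→3, Task 3→5, Task 4→3, Task 5→3, Task 6→6.
Schedule Task 1@1, Task 2@3, Task 3@5, Task 4@3, Task 5@3, Task 6@6: h1:5  h2:5  h3:5  h4:5  h5:2  h6:5  h7:4 — peak 5.
Total helper-hours = 31 over 7 hours ⇒ peak ≥ ⌈31/7⌉ = 5, so 5 is optimal.

5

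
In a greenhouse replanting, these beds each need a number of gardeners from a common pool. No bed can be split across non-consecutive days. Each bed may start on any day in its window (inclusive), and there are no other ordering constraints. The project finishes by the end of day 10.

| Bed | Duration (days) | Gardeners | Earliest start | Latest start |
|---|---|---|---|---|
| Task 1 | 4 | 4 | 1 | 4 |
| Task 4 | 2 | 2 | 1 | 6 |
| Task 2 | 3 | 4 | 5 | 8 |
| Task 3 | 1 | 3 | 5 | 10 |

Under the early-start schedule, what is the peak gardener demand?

Early-start schedule: Task 1@1, Task 4@1, Task 2@5, Task 3@5.
Load per day: day 1: 6, day 2: 6, day 3: 4, day 4: 4, day 5: 7, day 6: 4, day 7: 4, day 8: 0, day 9: 0, day 10: 0.
Peak is 7.

7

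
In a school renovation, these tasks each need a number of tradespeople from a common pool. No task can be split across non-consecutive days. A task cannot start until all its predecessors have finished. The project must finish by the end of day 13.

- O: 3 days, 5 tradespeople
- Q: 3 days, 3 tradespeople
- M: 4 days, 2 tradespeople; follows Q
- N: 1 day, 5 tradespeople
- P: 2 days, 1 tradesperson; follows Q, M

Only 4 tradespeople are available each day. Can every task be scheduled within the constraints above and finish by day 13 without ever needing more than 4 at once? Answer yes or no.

The minimum achievable peak is 5; 4 < 5, so no feasible schedule stays within the cap.

no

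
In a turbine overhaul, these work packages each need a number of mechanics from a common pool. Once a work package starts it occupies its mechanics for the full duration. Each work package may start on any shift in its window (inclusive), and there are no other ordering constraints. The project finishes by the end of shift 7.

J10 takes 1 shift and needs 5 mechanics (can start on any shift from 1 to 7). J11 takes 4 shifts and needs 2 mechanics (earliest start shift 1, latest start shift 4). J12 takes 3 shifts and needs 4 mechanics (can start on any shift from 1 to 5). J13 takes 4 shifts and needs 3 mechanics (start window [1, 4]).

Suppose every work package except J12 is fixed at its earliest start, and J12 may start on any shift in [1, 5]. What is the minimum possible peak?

10

J12@1: s1:14  s2:9  s3:9  s4:5  s5:0  s6:0  s7:0 → peak 14
J12@2: s1:10  s2:9  s3:9  s4:9  s5:0  s6:0  s7:0 → peak 10
J12@3: s1:10  s2:5  s3:9  s4:9  s5:4  s6:0  s7:0 → peak 10
J12@4: s1:10  s2:5  s3:5  s4:9  s5:4  s6:4  s7:0 → peak 10
J12@5: s1:10  s2:5  s3:5  s4:5  s5:4  s6:4  s7:4 → peak 10
Best is J12@2, peak 10.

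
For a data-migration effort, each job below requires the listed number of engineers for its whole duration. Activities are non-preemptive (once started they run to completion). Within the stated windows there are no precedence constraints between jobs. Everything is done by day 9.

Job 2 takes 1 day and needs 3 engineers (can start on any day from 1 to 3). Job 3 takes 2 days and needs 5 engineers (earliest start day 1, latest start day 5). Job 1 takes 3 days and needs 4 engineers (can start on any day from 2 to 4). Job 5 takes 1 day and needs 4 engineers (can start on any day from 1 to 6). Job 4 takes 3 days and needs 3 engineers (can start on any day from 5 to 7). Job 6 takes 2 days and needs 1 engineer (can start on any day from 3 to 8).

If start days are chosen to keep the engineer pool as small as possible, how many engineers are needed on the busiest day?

7

Early-start (Job 2@1, Job 3@1, Job 1@2, Job 5@1, Job 4@5, Job 6@3) gives peak 12: d1:12  d2:9  d3:5  d4:5  d5:3  d6:3  d7:3  d8:0  d9:0.
Shift Job 3→2, Job 1→4.
Schedule Job 2@1, Job 3@2, Job 1@4, Job 5@1, Job 4@5, Job 6@3: d1:7  d2:5  d3:6  d4:5  d5:7  d6:7  d7:3  d8:0  d9:0 — peak 7.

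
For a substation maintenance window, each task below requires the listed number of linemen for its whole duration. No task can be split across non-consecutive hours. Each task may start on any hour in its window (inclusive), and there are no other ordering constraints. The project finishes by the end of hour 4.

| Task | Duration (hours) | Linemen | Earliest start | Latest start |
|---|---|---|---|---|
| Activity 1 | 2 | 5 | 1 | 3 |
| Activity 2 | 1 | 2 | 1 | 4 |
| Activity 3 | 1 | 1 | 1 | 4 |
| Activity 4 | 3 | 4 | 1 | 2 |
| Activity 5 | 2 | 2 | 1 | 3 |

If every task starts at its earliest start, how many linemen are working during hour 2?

11

At early start, hour 2 has: Activity 1, Activity 4, Activity 5.
Demand: 5 + 4 + 2 = 11.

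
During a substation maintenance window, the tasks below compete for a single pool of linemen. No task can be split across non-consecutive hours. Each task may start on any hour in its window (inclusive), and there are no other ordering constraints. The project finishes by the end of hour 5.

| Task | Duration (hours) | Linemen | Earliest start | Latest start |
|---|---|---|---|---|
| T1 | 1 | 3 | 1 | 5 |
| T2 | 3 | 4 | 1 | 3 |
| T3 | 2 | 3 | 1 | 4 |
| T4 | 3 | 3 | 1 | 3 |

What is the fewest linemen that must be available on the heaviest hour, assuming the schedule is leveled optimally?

Early-start (T1@1, T2@1, T3@1, T4@1) gives peak 13: h1:13  h2:10  h3:7  h4:0  h5:0.
Shift T3→4, T4→2.
Schedule T1@1, T2@1, T3@4, T4@2: h1:7  h2:7  h3:7  h4:6  h5:3 — peak 7.

7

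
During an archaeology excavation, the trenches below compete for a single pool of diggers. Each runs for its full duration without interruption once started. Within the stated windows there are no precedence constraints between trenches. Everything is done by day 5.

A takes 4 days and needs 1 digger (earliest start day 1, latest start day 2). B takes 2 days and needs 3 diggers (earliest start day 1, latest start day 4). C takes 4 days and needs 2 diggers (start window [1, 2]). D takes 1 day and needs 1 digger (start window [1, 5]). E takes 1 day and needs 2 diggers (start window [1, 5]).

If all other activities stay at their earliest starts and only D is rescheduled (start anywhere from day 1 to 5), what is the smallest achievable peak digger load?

D@1: d1:9  d2:6  d3:3  d4:3  d5:0 → peak 9
D@2: d1:8  d2:7  d3:3  d4:3  d5:0 → peak 8
D@3: d1:8  d2:6  d3:4  d4:3  d5:0 → peak 8
D@4: d1:8  d2:6  d3:3  d4:4  d5:0 → peak 8
D@5: d1:8  d2:6  d3:3  d4:3  d5:1 → peak 8
Best is D@2, peak 8.

8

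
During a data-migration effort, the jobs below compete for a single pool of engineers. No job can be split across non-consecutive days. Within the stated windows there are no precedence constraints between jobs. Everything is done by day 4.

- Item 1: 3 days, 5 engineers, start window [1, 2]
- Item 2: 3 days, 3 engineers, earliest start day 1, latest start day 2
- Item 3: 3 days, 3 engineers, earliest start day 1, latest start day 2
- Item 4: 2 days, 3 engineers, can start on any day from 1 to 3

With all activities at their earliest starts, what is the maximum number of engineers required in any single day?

14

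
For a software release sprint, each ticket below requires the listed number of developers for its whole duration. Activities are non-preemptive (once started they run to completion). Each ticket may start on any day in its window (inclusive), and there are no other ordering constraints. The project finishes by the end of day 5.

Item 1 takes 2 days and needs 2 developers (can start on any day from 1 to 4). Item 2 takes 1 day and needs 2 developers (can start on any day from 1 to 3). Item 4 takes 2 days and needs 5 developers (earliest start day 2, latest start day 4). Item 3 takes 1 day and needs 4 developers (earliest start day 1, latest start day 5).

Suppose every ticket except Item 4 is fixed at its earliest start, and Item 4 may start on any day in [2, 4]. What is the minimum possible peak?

8

Item 4@2: d1:8  d2:7  d3:5  d4:0  d5:0 → peak 8
Item 4@3: d1:8  d2:2  d3:5  d4:5  d5:0 → peak 8
Item 4@4: d1:8  d2:2  d3:0  d4:5  d5:5 → peak 8
Best is Item 4@2, peak 8.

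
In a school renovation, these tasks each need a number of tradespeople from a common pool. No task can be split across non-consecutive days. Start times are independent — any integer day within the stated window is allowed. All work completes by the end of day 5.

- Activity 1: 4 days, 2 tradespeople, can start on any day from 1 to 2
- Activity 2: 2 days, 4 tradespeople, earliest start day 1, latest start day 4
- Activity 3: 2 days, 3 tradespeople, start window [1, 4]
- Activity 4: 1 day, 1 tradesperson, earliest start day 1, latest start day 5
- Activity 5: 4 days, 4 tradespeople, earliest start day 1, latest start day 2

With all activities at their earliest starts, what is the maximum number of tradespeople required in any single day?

14

Early-start schedule: Activity 1@1, Activity 2@1, Activity 3@1, Activity 4@1, Activity 5@1.
Load per day: day 1: 14, day 2: 13, day 3: 6, day 4: 6, day 5: 0.
Peak is 14.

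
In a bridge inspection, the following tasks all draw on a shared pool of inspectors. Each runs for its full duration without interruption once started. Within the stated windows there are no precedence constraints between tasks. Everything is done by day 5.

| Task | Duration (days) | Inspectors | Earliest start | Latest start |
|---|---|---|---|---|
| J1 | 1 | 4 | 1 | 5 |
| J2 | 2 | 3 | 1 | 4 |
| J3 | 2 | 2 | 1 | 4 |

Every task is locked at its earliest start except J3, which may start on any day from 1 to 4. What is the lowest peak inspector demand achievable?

7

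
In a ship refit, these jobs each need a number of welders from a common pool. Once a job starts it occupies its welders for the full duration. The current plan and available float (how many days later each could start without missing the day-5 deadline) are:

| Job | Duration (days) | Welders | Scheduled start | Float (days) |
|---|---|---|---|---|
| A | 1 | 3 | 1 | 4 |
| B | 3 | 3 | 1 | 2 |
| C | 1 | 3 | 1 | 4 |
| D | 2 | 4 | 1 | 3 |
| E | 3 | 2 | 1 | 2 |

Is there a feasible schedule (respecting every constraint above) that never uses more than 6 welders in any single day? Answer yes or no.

Schedule A@1, B@1, C@2, D@4, E@3: d1:6  d2:6  d3:5  d4:6  d5:6 — peak 6 ≤ 6.

yes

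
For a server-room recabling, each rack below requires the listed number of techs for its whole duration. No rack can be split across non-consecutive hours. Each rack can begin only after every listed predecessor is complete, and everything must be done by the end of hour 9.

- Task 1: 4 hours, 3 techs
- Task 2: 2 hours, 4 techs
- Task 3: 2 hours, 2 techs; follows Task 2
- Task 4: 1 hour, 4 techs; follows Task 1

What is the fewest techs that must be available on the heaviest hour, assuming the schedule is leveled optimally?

4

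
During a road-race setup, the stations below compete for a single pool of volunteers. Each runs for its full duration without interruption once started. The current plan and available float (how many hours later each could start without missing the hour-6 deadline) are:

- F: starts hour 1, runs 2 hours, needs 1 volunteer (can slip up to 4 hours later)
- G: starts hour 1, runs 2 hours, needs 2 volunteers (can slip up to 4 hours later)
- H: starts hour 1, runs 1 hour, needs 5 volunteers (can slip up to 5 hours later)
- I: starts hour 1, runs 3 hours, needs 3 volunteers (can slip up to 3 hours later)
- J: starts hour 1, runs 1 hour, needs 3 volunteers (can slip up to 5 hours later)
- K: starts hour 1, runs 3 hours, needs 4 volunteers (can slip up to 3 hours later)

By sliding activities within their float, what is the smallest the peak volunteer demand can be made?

7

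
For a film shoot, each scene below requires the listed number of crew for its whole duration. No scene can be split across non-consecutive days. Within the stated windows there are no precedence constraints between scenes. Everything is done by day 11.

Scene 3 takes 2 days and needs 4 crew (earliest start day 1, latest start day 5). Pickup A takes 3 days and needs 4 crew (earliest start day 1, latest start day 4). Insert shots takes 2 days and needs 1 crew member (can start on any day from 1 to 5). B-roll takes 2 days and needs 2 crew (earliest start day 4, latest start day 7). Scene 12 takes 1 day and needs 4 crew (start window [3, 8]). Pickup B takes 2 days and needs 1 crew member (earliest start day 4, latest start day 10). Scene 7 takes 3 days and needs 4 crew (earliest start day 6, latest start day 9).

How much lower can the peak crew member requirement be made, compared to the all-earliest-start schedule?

Early-start peak: d1:9  d2:9  d3:8  d4:3  d5:3  d6:4  d7:4  d8:4  d9:0  d10:0  d11:0 ⇒ 9.
Leveled (Scene 3@1, Pickup A@3, Insert shots@1, B-roll@6, Scene 12@8, Pickup B@4, Scene 7@9): d1:5  d2:5  d3:4  d4:5  d5:5  d6:2  d7:2  d8:4  d9:4  d10:4  d11:4 ⇒ 5.
Reduction 9 − 5 = 4.

4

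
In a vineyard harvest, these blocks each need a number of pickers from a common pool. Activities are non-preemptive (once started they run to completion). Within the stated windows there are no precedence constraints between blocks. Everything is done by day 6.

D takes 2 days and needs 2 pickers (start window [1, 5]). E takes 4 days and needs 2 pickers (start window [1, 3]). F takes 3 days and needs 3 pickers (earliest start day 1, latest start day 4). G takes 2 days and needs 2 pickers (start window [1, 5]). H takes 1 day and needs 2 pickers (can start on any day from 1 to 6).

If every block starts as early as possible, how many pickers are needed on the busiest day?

11

Early-start schedule: D@1, E@1, F@1, G@1, H@1.
Load per day: day 1: 11, day 2: 9, day 3: 5, day 4: 2, day 5: 0, day 6: 0.
Peak is 11.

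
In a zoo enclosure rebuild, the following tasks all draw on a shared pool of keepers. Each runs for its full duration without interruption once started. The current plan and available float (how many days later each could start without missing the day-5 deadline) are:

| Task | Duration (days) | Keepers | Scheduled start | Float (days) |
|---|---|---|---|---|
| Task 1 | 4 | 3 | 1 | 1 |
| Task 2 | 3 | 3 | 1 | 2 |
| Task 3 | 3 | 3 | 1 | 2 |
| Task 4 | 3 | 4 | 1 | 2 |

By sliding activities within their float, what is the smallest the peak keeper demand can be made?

13

Schedule Task 1@1, Task 2@1, Task 3@1, Task 4@1: d1:13  d2:13  d3:13  d4:3  d5:0 — peak 13.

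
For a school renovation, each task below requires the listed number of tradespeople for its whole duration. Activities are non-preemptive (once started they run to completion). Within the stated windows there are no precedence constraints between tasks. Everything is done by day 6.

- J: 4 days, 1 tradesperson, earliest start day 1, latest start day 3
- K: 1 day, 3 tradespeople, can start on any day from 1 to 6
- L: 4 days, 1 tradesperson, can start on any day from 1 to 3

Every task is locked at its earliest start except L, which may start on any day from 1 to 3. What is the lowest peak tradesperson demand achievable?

L@1: d1:5  d2:2  d3:2  d4:2  d5:0  d6:0 → peak 5
L@2: d1:4  d2:2  d3:2  d4:2  d5:1  d6:0 → peak 4
L@3: d1:4  d2:1  d3:2  d4:2  d5:1  d6:1 → peak 4
Best is L@2, peak 4.

4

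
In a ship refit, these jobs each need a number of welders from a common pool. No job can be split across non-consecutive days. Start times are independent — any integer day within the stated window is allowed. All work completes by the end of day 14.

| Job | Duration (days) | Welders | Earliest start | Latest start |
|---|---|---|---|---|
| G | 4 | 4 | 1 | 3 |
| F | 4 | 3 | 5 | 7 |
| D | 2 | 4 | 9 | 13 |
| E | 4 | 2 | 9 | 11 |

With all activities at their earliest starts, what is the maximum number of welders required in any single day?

Early-start schedule: G@1, F@5, D@9, E@9.
Load per day: day 1: 4, day 2: 4, day 3: 4, day 4: 4, day 5: 3, day 6: 3, day 7: 3, day 8: 3, day 9: 6, day 10: 6, day 11: 2, day 12: 2, day 13: 0, day 14: 0.
Peak is 6.

6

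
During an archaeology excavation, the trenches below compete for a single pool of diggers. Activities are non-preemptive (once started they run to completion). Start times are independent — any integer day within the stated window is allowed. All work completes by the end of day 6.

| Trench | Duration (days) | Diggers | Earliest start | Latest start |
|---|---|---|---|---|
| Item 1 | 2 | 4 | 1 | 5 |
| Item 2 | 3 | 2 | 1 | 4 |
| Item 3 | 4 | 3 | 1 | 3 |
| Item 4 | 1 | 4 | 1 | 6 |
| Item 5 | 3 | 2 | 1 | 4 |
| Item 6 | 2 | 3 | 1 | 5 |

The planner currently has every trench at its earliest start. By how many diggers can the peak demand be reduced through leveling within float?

Early-start peak: d1:18  d2:14  d3:7  d4:3  d5:0  d6:0 ⇒ 18.
Leveled (Item 1@1, Item 2@3, Item 3@1, Item 4@6, Item 5@3, Item 6@5): d1:7  d2:7  d3:7  d4:7  d5:7  d6:7 ⇒ 7.
Reduction 18 − 7 = 11.

11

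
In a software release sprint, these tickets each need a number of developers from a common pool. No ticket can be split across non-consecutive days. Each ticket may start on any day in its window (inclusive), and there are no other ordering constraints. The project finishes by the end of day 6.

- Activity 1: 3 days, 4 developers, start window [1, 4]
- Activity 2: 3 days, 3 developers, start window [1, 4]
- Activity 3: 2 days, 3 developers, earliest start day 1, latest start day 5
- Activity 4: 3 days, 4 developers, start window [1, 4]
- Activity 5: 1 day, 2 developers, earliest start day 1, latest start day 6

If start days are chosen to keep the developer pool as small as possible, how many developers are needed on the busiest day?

Early-start (Activity 1@1, Activity 2@1, Activity 3@1, Activity 4@1, Activity 5@1) gives peak 16: d1:16  d2:14  d3:11  d4:0  d5:0  d6:0.
Shift Activity 3→4, Activity 4→4, Activity 5→6.
Schedule Activity 1@1, Activity 2@1, Activity 3@4, Activity 4@4, Activity 5@6: d1:7  d2:7  d3:7  d4:7  d5:7  d6:6 — peak 7.
Total developer-days = 41 over 6 days ⇒ peak ≥ ⌈41/6⌉ = 7, so 7 is optimal.

7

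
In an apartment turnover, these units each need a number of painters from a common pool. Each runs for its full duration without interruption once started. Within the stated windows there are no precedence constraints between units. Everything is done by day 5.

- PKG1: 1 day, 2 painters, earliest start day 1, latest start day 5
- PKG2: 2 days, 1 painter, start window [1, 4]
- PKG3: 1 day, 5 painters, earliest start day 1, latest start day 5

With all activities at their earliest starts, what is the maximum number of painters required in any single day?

Early-start schedule: PKG1@1, PKG2@1, PKG3@1.
Load per day: day 1: 8, day 2: 1, day 3: 0, day 4: 0, day 5: 0.
Peak is 8.

8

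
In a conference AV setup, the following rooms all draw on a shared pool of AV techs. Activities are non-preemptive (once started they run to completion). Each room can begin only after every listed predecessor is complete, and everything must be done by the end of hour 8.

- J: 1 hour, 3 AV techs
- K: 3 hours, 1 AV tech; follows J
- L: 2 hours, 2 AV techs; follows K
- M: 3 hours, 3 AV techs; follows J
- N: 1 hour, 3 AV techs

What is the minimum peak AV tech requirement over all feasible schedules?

4

Early-start (J@1, K@2, L@5, M@2, N@1) gives peak 6: h1:6  h2:4  h3:4  h4:4  h5:2  h6:2  h7:0  h8:0.
Shift N→7.
Schedule J@1, K@2, L@5, M@2, N@7: h1:3  h2:4  h3:4  h4:4  h5:2  h6:2  h7:3  h8:0 — peak 4.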